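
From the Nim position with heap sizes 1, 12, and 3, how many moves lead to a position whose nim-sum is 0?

Nim-sum: 1 XOR 12 XOR 3 = 14.
The overall nim-sum is X = 14. A heap of size p has a winning move iff p XOR X < p (reduce it to p XOR X).
  1: 1 XOR 14 = 15 ≥ 1 — no move.
  12: 12 XOR 14 = 2 < 12 — winning move (to 2).
  3: 3 XOR 14 = 13 ≥ 3 — no move.
That gives 1 winning move.

1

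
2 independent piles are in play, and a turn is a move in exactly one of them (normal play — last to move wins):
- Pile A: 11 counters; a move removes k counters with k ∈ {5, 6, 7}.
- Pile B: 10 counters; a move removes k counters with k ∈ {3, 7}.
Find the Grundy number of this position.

2

For pile A, compute g(0), g(1), … with moves {5, 6, 7}:
k:     0  1  2  3  4  5  6  7  8  9 10 11
g(k):  0  0  0  0  0  1  1  1  1  1  2  2
So g(11) = 2.
Build the Grundy sequence for pile B with g(k) = mex{g(k−s) : s ∈ {3, 7}, s ≤ k}:
g(0) = mex{} = 0
g(1) = mex{} = 0
g(2) = mex{} = 0
g(3) = mex{0} = 1
g(4) = mex{0} = 1
g(5) = mex{0} = 1
g(6) = mex{1} = 0
g(7) = mex{0,1} = 2
g(8) = mex{0,1} = 2
g(9) = mex{0} = 1
g(10) = mex{1,2} = 0
So g(10) = 0.
By the Sprague-Grundy theorem, the Grundy value of a sum of independent games is the XOR of the component values.
Combined value = 2 ⊕ 0 = 2.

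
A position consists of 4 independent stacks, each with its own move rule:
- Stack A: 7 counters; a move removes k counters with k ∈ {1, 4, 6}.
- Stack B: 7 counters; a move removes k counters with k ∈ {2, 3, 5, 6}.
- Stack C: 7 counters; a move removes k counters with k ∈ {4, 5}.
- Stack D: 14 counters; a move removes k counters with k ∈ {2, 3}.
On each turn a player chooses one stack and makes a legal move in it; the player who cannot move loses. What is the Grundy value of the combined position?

0

Grundy values for stack A (subtraction set {1, 4, 6}):
k:     0  1  2  3  4  5  6  7
g(k):  0  1  0  1  2  0  1  0
So g(7) = 0.
Grundy values for stack B (subtraction set {2, 3, 5, 6}):
k:     0  1  2  3  4  5  6  7
g(k):  0  0  1  1  2  2  3  3
So g(7) = 3.
For stack C, compute g(0), g(1), … with moves {4, 5}:
k:     0  1  2  3  4  5  6  7
g(k):  0  0  0  0  1  1  1  1
So g(7) = 1.
Build the Grundy sequence for stack D with g(k) = mex{g(k−s) : s ∈ {2, 3}, s ≤ k}:
g(0) = mex{} = 0
g(1) = mex{} = 0
g(2) = mex{0} = 1
g(3) = mex{0} = 1
g(4) = mex{0,1} = 2
g(5) = mex{1} = 0
g(6) = mex{1,2} = 0
g(7) = mex{0,2} = 1
g(8) = mex{0} = 1
g(9) = mex{0,1} = 2
g(10) = mex{1} = 0
g(11) = mex{1,2} = 0
g(12) = mex{0,2} = 1
g(13) = mex{0} = 1
g(14) = mex{0,1} = 2
So g(14) = 2.
By the Sprague-Grundy theorem, the Grundy value of a sum of independent games is the XOR of the component values.
Combined value = 0 XOR 3 XOR 1 XOR 2 = 0.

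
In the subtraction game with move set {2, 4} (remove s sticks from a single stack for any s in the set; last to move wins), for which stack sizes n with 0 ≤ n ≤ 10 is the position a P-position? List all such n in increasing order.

0, 1, 6, 7

Build the Grundy sequence with g(k) = mex{g(k−s) : s ∈ {2, 4}, s ≤ k}:
g(0) = mex{} = 0
g(1) = mex{} = 0
g(2) = mex{0} = 1
g(3) = mex{0} = 1
g(4) = mex{0,1} = 2
g(5) = mex{0,1} = 2
g(6) = mex{1,2} = 0
g(7) = mex{1,2} = 0
g(8) = mex{0,2} = 1
g(9) = mex{0,2} = 1
g(10) = mex{0,1} = 2
The P-positions (g = 0) in 0..10 are 0, 1, 6, 7.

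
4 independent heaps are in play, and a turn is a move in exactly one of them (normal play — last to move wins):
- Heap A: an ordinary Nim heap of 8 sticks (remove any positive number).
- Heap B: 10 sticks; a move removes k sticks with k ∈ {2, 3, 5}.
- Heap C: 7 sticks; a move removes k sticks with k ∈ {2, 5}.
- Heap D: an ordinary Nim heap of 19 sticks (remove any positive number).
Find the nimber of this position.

26

Heap A is a plain Nim heap of size 8, so its Grundy value is 8.
Build the Grundy sequence for heap B with g(k) = mex{g(k−s) : s ∈ {2, 3, 5}, s ≤ k}:
k:     0  1  2  3  4  5  6  7  8  9 10
g(k):  0  0  1  1  2  2  3  0  0  1  1
So g(10) = 1.
Build the Grundy sequence for heap C with g(k) = mex{g(k−s) : s ∈ {2, 5}, s ≤ k}:
k:     0  1  2  3  4  5  6  7
g(k):  0  0  1  1  0  2  1  0
So g(7) = 0.
Heap D is a plain Nim heap of size 19, so its Grundy value is 19.
By the Sprague-Grundy theorem, the Grundy value of a sum of independent games is the XOR of the component values.
Combined value = 8 ⊕ 1 ⊕ 0 ⊕ 19 = 26.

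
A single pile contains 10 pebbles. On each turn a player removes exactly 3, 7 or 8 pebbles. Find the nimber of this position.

3

Compute g(0), g(1), … for moves {3, 7, 8}:
g(0) = mex{} = 0
g(1) = mex{} = 0
g(2) = mex{} = 0
g(3) = mex{0} = 1
g(4) = mex{0} = 1
g(5) = mex{0} = 1
g(6) = mex{1} = 0
g(7) = mex{0,1} = 2
g(8) = mex{0,1} = 2
g(9) = mex{0} = 1
g(10) = mex{0,1,2} = 3
So g(10) = 3.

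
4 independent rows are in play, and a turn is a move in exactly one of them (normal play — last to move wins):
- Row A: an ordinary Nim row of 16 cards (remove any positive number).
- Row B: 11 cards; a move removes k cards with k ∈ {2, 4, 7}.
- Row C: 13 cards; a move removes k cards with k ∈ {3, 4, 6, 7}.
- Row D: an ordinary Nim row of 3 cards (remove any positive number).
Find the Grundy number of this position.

19

Row A is a plain Nim row of size 16, so its Grundy value is 16.
For row B, compute g(0), g(1), … with moves {2, 4, 7}:
k:     0  1  2  3  4  5  6  7  8  9 10 11
g(k):  0  0  1  1  2  2  0  3  1  0  2  1
So g(11) = 1.
For row C, compute g(0), g(1), … with moves {3, 4, 6, 7}:
k:     0  1  2  3  4  5  6  7  8  9 10 11 12 13
g(k):  0  0  0  1  1  1  2  2  2  3  0  0  0  1
So g(13) = 1.
Row D is a plain Nim row of size 3, so its Grundy value is 3.
The value of a disjunctive sum is the nim-sum of the parts.
Combined value = 16 XOR 1 XOR 1 XOR 3 = 19.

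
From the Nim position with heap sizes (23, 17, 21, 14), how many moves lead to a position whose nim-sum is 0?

3

Bitwise XOR of the heap sizes:
  10111  (23)
  10001  (17)
  10101  (21)
  01110  (14)
  -----
  11101  (29)
The overall nim-sum is X = 29. A heap of size p has a winning move iff p XOR X < p (reduce it to p XOR X).
  23: 23 XOR 29 = 10 < 23 — winning move (to 10).
  17: 17 XOR 29 = 12 < 17 — winning move (to 12).
  21: 21 XOR 29 = 8 < 21 — winning move (to 8).
  14: 14 XOR 29 = 19 ≥ 14 — no move.
That gives 3 winning moves.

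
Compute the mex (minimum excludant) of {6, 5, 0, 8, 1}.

2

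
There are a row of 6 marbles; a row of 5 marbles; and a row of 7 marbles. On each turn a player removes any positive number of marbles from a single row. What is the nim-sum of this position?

4

Nim-sum: 6 ^ 5 ^ 7 = 4.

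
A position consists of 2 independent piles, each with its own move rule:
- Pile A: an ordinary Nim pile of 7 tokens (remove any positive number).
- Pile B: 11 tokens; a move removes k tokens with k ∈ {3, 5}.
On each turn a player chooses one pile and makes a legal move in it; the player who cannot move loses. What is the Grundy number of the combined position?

Pile A is a plain Nim pile of size 7, so its Grundy value is 7.
For pile B, compute g(0), g(1), … with moves {3, 5}:
g(0) = mex{} = 0
g(1) = mex{} = 0
g(2) = mex{} = 0
g(3) = mex{0} = 1
g(4) = mex{0} = 1
g(5) = mex{0} = 1
g(6) = mex{0,1} = 2
g(7) = mex{0,1} = 2
g(8) = mex{1} = 0
g(9) = mex{1,2} = 0
g(10) = mex{1,2} = 0
g(11) = mex{0,2} = 1
So g(11) = 1.
The value of a disjunctive sum is the nim-sum of the parts.
Combined value = 7 XOR 1 = 6.

6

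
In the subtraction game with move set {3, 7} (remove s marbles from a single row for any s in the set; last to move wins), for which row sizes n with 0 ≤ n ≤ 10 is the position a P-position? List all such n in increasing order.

0, 1, 2, 6, 10

Grundy values for subtraction set {3, 7}:
g(0) = mex{} = 0
g(1) = mex{} = 0
g(2) = mex{} = 0
g(3) = mex{0} = 1
g(4) = mex{0} = 1
g(5) = mex{0} = 1
g(6) = mex{1} = 0
g(7) = mex{0,1} = 2
g(8) = mex{0,1} = 2
g(9) = mex{0} = 1
g(10) = mex{1,2} = 0
The P-positions (g = 0) in 0..10 are 0, 1, 2, 6, 10.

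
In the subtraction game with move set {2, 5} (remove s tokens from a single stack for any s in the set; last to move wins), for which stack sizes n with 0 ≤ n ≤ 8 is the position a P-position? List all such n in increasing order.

Build the Grundy sequence with g(k) = mex{g(k−s) : s ∈ {2, 5}, s ≤ k}:
k:     0  1  2  3  4  5  6  7  8
g(k):  0  0  1  1  0  2  1  0  0
The P-positions (g = 0) in 0..8 are 0, 1, 4, 7, 8.

0, 1, 4, 7, 8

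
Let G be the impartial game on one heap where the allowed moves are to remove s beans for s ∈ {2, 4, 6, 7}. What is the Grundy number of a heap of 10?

Grundy values for subtraction set {2, 4, 6, 7}:
k:     0  1  2  3  4  5  6  7  8  9 10
g(k):  0  0  1  1  2  2  3  3  4  0  0
So g(10) = 0.

0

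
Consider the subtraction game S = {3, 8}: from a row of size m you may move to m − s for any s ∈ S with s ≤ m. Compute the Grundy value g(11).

0

Grundy values for subtraction set {3, 8}:
g(0) = mex{} = 0
g(1) = mex{} = 0
g(2) = mex{} = 0
g(3) = mex{0} = 1
g(4) = mex{0} = 1
g(5) = mex{0} = 1
g(6) = mex{1} = 0
g(7) = mex{1} = 0
g(8) = mex{0,1} = 2
g(9) = mex{0} = 1
g(10) = mex{0} = 1
g(11) = mex{1,2} = 0
So g(11) = 0.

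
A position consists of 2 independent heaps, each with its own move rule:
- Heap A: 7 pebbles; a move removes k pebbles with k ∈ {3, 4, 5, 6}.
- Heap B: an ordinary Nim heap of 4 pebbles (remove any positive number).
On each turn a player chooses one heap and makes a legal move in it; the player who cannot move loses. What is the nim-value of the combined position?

Build the Grundy sequence for heap A with g(k) = mex{g(k−s) : s ∈ {3, 4, 5, 6}, s ≤ k}:
k:     0  1  2  3  4  5  6  7
g(k):  0  0  0  1  1  1  2  2
So g(7) = 2.
Heap B is a plain Nim heap of size 4, so its Grundy value is 4.
The value of a disjunctive sum is the nim-sum of the parts.
Combined value = 2 ⊕ 4 = 6.

6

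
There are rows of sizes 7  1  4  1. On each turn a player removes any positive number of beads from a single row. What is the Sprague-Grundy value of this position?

Write each in binary and XOR column by column:
  111  (7)
  001  (1)
  100  (4)
  001  (1)
  ---
  011  (3)

3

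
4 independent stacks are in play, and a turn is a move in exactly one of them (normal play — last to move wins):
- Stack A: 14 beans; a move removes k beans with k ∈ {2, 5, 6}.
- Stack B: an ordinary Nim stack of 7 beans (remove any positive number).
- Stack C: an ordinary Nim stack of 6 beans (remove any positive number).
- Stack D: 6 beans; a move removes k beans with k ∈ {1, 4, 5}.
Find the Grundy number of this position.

For stack A, compute g(0), g(1), … with moves {2, 5, 6}:
k:     0  1  2  3  4  5  6  7  8  9 10 11 12 13 14
g(k):  0  0  1  1  0  2  1  3  0  2  1  0  0  1  1
So g(14) = 1.
Stack B is a plain Nim stack of size 7, so its Grundy value is 7.
Stack C is a plain Nim stack of size 6, so its Grundy value is 6.
Grundy values for stack D (subtraction set {1, 4, 5}):
k:     0  1  2  3  4  5  6
g(k):  0  1  0  1  2  3  2
So g(6) = 2.
The value of a disjunctive sum is the nim-sum of the parts.
Combined value = 1 ⊕ 7 ⊕ 6 ⊕ 2 = 2.

2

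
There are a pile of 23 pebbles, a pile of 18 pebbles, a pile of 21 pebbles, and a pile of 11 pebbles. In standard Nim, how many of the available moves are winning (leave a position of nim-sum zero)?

Nim-sum: 23 ^ 18 ^ 21 ^ 11 = 27.
The overall nim-sum is X = 27. A pile of size p has a winning move iff p XOR X < p (reduce it to p XOR X).
  23: 23 XOR 27 = 12 < 23 — winning move (to 12).
  18: 18 XOR 27 = 9 < 18 — winning move (to 9).
  21: 21 XOR 27 = 14 < 21 — winning move (to 14).
  11: 11 XOR 27 = 16 ≥ 11 — no move.
That gives 3 winning moves.

3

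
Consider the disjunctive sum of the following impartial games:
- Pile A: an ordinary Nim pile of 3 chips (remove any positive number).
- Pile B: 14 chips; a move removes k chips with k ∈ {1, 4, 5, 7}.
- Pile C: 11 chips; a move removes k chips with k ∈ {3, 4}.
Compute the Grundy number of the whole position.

0

Pile A is a plain Nim pile of size 3, so its Grundy value is 3.
Build the Grundy sequence for pile B with g(k) = mex{g(k−s) : s ∈ {1, 4, 5, 7}, s ≤ k}:
g(0) = mex{} = 0
g(1) = mex{0} = 1
g(2) = mex{1} = 0
g(3) = mex{0} = 1
g(4) = mex{0,1} = 2
g(5) = mex{0,1,2} = 3
g(6) = mex{0,1,3} = 2
g(7) = mex{0,1,2} = 3
g(8) = mex{1,2,3} = 0
g(9) = mex{0,2,3} = 1
g(10) = mex{1,2,3} = 0
g(11) = mex{0,2,3} = 1
g(12) = mex{0,1,3} = 2
g(13) = mex{0,1,2} = 3
g(14) = mex{0,1,3} = 2
So g(14) = 2.
Grundy values for pile C (subtraction set {3, 4}):
g(0) = mex{} = 0
g(1) = mex{} = 0
g(2) = mex{} = 0
g(3) = mex{0} = 1
g(4) = mex{0} = 1
g(5) = mex{0} = 1
g(6) = mex{0,1} = 2
g(7) = mex{1} = 0
g(8) = mex{1} = 0
g(9) = mex{1,2} = 0
g(10) = mex{0,2} = 1
g(11) = mex{0} = 1
So g(11) = 1.
By the Sprague-Grundy theorem, the Grundy value of a sum of independent games is the XOR of the component values.
Combined value = 3 XOR 2 XOR 1 = 0.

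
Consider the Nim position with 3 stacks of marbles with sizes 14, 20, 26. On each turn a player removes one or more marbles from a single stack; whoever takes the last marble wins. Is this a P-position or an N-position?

Nim-sum: 14 ⊕ 20 ⊕ 26 = 0.
The nim-sum is 0, so this is a P-position: the player to move is in a losing position under optimal play.

P-position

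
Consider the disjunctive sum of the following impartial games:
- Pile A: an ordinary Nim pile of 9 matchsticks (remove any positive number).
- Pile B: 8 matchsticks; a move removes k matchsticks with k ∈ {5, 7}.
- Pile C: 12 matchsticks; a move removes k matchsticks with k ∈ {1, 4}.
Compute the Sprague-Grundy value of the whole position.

8

Pile A is a plain Nim pile of size 9, so its Grundy value is 9.
For pile B, compute g(0), g(1), … with moves {5, 7}:
g(0) = mex{} = 0
g(1) = mex{} = 0
g(2) = mex{} = 0
g(3) = mex{} = 0
g(4) = mex{} = 0
g(5) = mex{0} = 1
g(6) = mex{0} = 1
g(7) = mex{0} = 1
g(8) = mex{0} = 1
So g(8) = 1.
Build the Grundy sequence for pile C with g(k) = mex{g(k−s) : s ∈ {1, 4}, s ≤ k}:
k:     0  1  2  3  4  5  6  7  8  9 10 11 12
g(k):  0  1  0  1  2  0  1  0  1  2  0  1  0
So g(12) = 0.
The value of a disjunctive sum is the nim-sum of the parts.
Combined value = 9 XOR 1 XOR 0 = 8.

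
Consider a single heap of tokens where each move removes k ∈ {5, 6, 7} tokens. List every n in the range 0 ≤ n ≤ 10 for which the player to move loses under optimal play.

0, 1, 2, 3, 4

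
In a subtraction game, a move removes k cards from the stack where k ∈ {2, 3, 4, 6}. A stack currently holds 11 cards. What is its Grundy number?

1

Build the Grundy sequence with g(k) = mex{g(k−s) : s ∈ {2, 3, 4, 6}, s ≤ k}:
k:     0  1  2  3  4  5  6  7  8  9 10 11
g(k):  0  0  1  1  2  2  3  3  0  0  1  1
So g(11) = 1.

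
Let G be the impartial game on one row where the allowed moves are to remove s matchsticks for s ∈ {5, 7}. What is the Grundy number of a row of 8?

Compute g(0), g(1), … for moves {5, 7}:
g(0) = mex{} = 0
g(1) = mex{} = 0
g(2) = mex{} = 0
g(3) = mex{} = 0
g(4) = mex{} = 0
g(5) = mex{0} = 1
g(6) = mex{0} = 1
g(7) = mex{0} = 1
g(8) = mex{0} = 1
So g(8) = 1.

1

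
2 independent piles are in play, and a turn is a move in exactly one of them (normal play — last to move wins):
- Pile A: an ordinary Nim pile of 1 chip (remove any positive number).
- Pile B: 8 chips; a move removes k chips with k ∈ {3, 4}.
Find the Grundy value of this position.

Pile A is a plain Nim pile of size 1, so its Grundy value is 1.
For pile B, compute g(0), g(1), … with moves {3, 4}:
g(0) = mex{} = 0
g(1) = mex{} = 0
g(2) = mex{} = 0
g(3) = mex{0} = 1
g(4) = mex{0} = 1
g(5) = mex{0} = 1
g(6) = mex{0,1} = 2
g(7) = mex{1} = 0
g(8) = mex{1} = 0
So g(8) = 0.
By the Sprague-Grundy theorem, the Grundy value of a sum of independent games is the XOR of the component values.
Combined value = 1 XOR 0 = 1.

1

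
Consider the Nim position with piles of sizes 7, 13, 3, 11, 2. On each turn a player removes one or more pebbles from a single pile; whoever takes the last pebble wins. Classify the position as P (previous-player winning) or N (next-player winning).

P-position

Bitwise XOR of the heap sizes:
  0111  (7)
  1101  (13)
  0011  (3)
  1011  (11)
  0010  (2)
  ----
  0000  (0)
The nim-sum is 0, so this is a P-position: the player to move is in a losing position under optimal play.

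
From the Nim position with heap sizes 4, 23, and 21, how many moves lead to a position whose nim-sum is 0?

Compute the nim-sum pairwise:
4 XOR 23 = 19
19 XOR 21 = 6
The overall nim-sum is X = 6. A heap of size p has a winning move iff p XOR X < p (reduce it to p XOR X).
  4: 4 XOR 6 = 2 < 4 — winning move (to 2).
  23: 23 XOR 6 = 17 < 23 — winning move (to 17).
  21: 21 XOR 6 = 19 < 21 — winning move (to 19).
That gives 3 winning moves.

3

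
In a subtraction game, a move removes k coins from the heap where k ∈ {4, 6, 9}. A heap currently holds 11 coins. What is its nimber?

2

Grundy values for subtraction set {4, 6, 9}:
k:     0  1  2  3  4  5  6  7  8  9 10 11
g(k):  0  0  0  0  1  1  1  1  2  2  2  2
So g(11) = 2.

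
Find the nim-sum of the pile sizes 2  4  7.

Compute the nim-sum pairwise:
2 ⊕ 4 = 6
6 ⊕ 7 = 1

1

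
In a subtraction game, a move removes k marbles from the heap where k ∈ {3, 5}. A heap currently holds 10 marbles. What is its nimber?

0

Build the Grundy sequence with g(k) = mex{g(k−s) : s ∈ {3, 5}, s ≤ k}:
k:     0  1  2  3  4  5  6  7  8  9 10
g(k):  0  0  0  1  1  1  2  2  0  0  0
So g(10) = 0.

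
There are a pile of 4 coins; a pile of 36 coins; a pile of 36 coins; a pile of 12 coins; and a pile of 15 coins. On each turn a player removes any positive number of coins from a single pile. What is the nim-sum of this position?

7

Write each in binary and XOR column by column:
  000100  (4)
  100100  (36)
  100100  (36)
  001100  (12)
  001111  (15)
  ------
  000111  (7)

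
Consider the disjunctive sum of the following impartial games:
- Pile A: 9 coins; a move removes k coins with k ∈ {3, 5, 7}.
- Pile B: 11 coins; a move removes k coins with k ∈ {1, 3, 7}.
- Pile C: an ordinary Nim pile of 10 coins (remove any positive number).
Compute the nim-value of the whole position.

8

Build the Grundy sequence for pile A with g(k) = mex{g(k−s) : s ∈ {3, 5, 7}, s ≤ k}:
g(0) = mex{} = 0
g(1) = mex{} = 0
g(2) = mex{} = 0
g(3) = mex{0} = 1
g(4) = mex{0} = 1
g(5) = mex{0} = 1
g(6) = mex{0,1} = 2
g(7) = mex{0,1} = 2
g(8) = mex{0,1} = 2
g(9) = mex{0,1,2} = 3
So g(9) = 3.
Build the Grundy sequence for pile B with g(k) = mex{g(k−s) : s ∈ {1, 3, 7}, s ≤ k}:
k:     0  1  2  3  4  5  6  7  8  9 10 11
g(k):  0  1  0  1  0  1  0  1  0  1  0  1
So g(11) = 1.
Pile C is a plain Nim pile of size 10, so its Grundy value is 10.
The value of a disjunctive sum is the nim-sum of the parts.
Combined value = 3 ⊕ 1 ⊕ 10 = 8.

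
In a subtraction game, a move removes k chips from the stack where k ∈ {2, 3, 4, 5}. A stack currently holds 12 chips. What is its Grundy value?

Build the Grundy sequence with g(k) = mex{g(k−s) : s ∈ {2, 3, 4, 5}, s ≤ k}:
g(0) = mex{} = 0
g(1) = mex{} = 0
g(2) = mex{0} = 1
g(3) = mex{0} = 1
g(4) = mex{0,1} = 2
g(5) = mex{0,1} = 2
g(6) = mex{0,1,2} = 3
g(7) = mex{1,2} = 0
g(8) = mex{1,2,3} = 0
g(9) = mex{0,2,3} = 1
g(10) = mex{0,2,3} = 1
g(11) = mex{0,1,3} = 2
g(12) = mex{0,1} = 2
So g(12) = 2.

2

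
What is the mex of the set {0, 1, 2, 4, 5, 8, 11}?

3

The values 0, 1, 2 are all present; 3 is the first non-negative integer missing from the set.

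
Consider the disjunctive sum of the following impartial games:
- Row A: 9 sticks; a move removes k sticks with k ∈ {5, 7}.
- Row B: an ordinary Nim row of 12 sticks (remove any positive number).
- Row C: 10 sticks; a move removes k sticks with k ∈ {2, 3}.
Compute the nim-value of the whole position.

13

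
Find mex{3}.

0

0 is not in the set, so the mex is 0.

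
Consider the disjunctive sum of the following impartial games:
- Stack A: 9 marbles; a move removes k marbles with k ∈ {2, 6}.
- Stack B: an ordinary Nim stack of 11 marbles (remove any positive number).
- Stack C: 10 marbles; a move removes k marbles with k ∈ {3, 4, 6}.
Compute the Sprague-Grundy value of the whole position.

11

Build the Grundy sequence for stack A with g(k) = mex{g(k−s) : s ∈ {2, 6}, s ≤ k}:
k:     0  1  2  3  4  5  6  7  8  9
g(k):  0  0  1  1  0  0  1  1  0  0
So g(9) = 0.
Stack B is a plain Nim stack of size 11, so its Grundy value is 11.
For stack C, compute g(0), g(1), … with moves {3, 4, 6}:
k:     0  1  2  3  4  5  6  7  8  9 10
g(k):  0  0  0  1  1  1  2  2  2  0  0
So g(10) = 0.
The value of a disjunctive sum is the nim-sum of the parts.
Combined value = 0 XOR 11 XOR 0 = 11.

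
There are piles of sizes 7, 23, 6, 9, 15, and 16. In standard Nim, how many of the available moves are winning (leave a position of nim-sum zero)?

0

Bitwise XOR of the heap sizes:
  00111  (7)
  10111  (23)
  00110  (6)
  01001  (9)
  01111  (15)
  10000  (16)
  -----
  00000  (0)
The nim-sum is already 0, so every move leaves a nonzero nim-sum — there are no winning moves.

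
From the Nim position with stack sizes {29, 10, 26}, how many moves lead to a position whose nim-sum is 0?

Nim-sum: 29 ⊕ 10 ⊕ 26 = 13.
The overall nim-sum is X = 13. A stack of size p has a winning move iff p XOR X < p (reduce it to p XOR X).
  29: 29 XOR 13 = 16 < 29 — winning move (to 16).
  10: 10 XOR 13 = 7 < 10 — winning move (to 7).
  26: 26 XOR 13 = 23 < 26 — winning move (to 23).
That gives 3 winning moves.

3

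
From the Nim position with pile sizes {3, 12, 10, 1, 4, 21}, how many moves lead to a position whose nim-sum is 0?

1

Compute the nim-sum pairwise:
3 XOR 12 = 15
15 XOR 10 = 5
5 XOR 1 = 4
4 XOR 4 = 0
0 XOR 21 = 21
The overall nim-sum is X = 21. A pile of size p has a winning move iff p XOR X < p (reduce it to p XOR X).
  3: 3 XOR 21 = 22 ≥ 3 — no move.
  12: 12 XOR 21 = 25 ≥ 12 — no move.
  10: 10 XOR 21 = 31 ≥ 10 — no move.
  1: 1 XOR 21 = 20 ≥ 1 — no move.
  4: 4 XOR 21 = 17 ≥ 4 — no move.
  21: 21 XOR 21 = 0 < 21 — winning move (to 0).
That gives 1 winning move.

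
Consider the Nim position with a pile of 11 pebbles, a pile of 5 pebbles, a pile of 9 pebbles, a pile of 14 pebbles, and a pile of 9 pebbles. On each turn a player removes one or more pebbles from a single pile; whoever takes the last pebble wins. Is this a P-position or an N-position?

Compute the nim-sum pairwise:
11 ⊕ 5 = 14
14 ⊕ 9 = 7
7 ⊕ 14 = 9
9 ⊕ 9 = 0
The nim-sum is 0, so this is a P-position: the player to move is in a losing position under optimal play.

P-position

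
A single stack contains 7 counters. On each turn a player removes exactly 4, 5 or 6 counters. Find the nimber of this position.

Grundy values for subtraction set {4, 5, 6}:
k:     0  1  2  3  4  5  6  7
g(k):  0  0  0  0  1  1  1  1
So g(7) = 1.

1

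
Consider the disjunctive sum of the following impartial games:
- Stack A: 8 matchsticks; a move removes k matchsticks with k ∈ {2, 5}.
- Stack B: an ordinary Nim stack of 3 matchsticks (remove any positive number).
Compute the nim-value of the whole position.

3

Build the Grundy sequence for stack A with g(k) = mex{g(k−s) : s ∈ {2, 5}, s ≤ k}:
k:     0  1  2  3  4  5  6  7  8
g(k):  0  0  1  1  0  2  1  0  0
So g(8) = 0.
Stack B is a plain Nim stack of size 3, so its Grundy value is 3.
The value of a disjunctive sum is the nim-sum of the parts.
Combined value = 0 XOR 3 = 3.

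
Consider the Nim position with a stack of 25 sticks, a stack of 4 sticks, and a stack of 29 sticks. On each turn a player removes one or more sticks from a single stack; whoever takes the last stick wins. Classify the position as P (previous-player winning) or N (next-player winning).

P-position

Write each in binary and XOR column by column:
  11001  (25)
  00100  (4)
  11101  (29)
  -----
  00000  (0)
The nim-sum is 0, so this is a P-position: the player to move is in a losing position under optimal play.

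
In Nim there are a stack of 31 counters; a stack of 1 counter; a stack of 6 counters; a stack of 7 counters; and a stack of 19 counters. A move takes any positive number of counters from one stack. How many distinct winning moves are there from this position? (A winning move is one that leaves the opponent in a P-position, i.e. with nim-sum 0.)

Nim-sum: 31 ⊕ 1 ⊕ 6 ⊕ 7 ⊕ 19 = 12.
The overall nim-sum is X = 12. A stack of size p has a winning move iff p XOR X < p (reduce it to p XOR X).
  31: 31 XOR 12 = 19 < 31 — winning move (to 19).
  1: 1 XOR 12 = 13 ≥ 1 — no move.
  6: 6 XOR 12 = 10 ≥ 6 — no move.
  7: 7 XOR 12 = 11 ≥ 7 — no move.
  19: 19 XOR 12 = 31 ≥ 19 — no move.
That gives 1 winning move.

1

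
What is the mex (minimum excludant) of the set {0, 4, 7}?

1

0 is in the set but 1 is not, so the mex is 1.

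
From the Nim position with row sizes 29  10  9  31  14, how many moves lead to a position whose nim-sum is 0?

5

Nim-sum: 29 XOR 10 XOR 9 XOR 31 XOR 14 = 15.
The overall nim-sum is X = 15. A row of size p has a winning move iff p XOR X < p (reduce it to p XOR X).
  29: 29 XOR 15 = 18 < 29 — winning move (to 18).
  10: 10 XOR 15 = 5 < 10 — winning move (to 5).
  9: 9 XOR 15 = 6 < 9 — winning move (to 6).
  31: 31 XOR 15 = 16 < 31 — winning move (to 16).
  14: 14 XOR 15 = 1 < 14 — winning move (to 1).
That gives 5 winning moves.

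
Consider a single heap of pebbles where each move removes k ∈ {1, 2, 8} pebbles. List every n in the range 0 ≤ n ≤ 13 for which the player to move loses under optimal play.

0, 3, 6, 9, 12

Grundy values for subtraction set {1, 2, 8}:
g(0) = mex{} = 0
g(1) = mex{0} = 1
g(2) = mex{0,1} = 2
g(3) = mex{1,2} = 0
g(4) = mex{0,2} = 1
g(5) = mex{0,1} = 2
g(6) = mex{1,2} = 0
g(7) = mex{0,2} = 1
g(8) = mex{0,1} = 2
g(9) = mex{1,2} = 0
g(10) = mex{0,2} = 1
g(11) = mex{0,1} = 2
g(12) = mex{1,2} = 0
g(13) = mex{0,2} = 1
The P-positions (g = 0) in 0..13 are 0, 3, 6, 9, 12.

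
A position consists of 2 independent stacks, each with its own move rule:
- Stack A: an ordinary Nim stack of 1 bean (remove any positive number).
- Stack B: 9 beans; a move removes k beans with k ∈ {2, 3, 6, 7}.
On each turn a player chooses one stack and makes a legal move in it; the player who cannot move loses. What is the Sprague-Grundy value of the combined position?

1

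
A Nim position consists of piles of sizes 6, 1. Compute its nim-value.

7

Nim-sum: 6 XOR 1 = 7.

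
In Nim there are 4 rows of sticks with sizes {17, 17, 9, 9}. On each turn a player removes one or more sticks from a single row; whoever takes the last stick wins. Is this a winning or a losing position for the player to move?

Losing position

Bitwise XOR of the heap sizes:
  10001  (17)
  10001  (17)
  01001  (9)
  01001  (9)
  -----
  00000  (0)
The nim-sum is 0, so this is a P-position: the player to move is in a losing position under optimal play.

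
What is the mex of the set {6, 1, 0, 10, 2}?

3

The values 0, 1, 2 are all present; 3 is the first non-negative integer missing from the set.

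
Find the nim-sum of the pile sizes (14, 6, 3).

Nim-sum: 14 XOR 6 XOR 3 = 11.

11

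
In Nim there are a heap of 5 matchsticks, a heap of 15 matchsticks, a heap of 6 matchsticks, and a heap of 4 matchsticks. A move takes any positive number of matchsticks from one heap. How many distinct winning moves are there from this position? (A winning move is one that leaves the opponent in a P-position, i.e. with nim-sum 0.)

Compute the nim-sum pairwise:
5 ^ 15 = 10
10 ^ 6 = 12
12 ^ 4 = 8
The overall nim-sum is X = 8. A heap of size p has a winning move iff p XOR X < p (reduce it to p XOR X).
  5: 5 XOR 8 = 13 ≥ 5 — no move.
  15: 15 XOR 8 = 7 < 15 — winning move (to 7).
  6: 6 XOR 8 = 14 ≥ 6 — no move.
  4: 4 XOR 8 = 12 ≥ 4 — no move.
That gives 1 winning move.

1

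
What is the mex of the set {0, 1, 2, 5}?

The values 0, 1, 2 are all present; 3 is the first non-negative integer missing from the set.

3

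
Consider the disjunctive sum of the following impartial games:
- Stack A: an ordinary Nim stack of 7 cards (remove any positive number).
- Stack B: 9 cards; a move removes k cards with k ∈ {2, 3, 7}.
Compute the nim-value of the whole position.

5

Stack A is a plain Nim stack of size 7, so its Grundy value is 7.
Grundy values for stack B (subtraction set {2, 3, 7}):
g(0) = mex{} = 0
g(1) = mex{} = 0
g(2) = mex{0} = 1
g(3) = mex{0} = 1
g(4) = mex{0,1} = 2
g(5) = mex{1} = 0
g(6) = mex{1,2} = 0
g(7) = mex{0,2} = 1
g(8) = mex{0} = 1
g(9) = mex{0,1} = 2
So g(9) = 2.
By the Sprague-Grundy theorem, the Grundy value of a sum of independent games is the XOR of the component values.
Combined value = 7 ⊕ 2 = 5.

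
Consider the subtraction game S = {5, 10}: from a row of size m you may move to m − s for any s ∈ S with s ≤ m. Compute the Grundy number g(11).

Compute g(0), g(1), … for moves {5, 10}:
g(0) = mex{} = 0
g(1) = mex{} = 0
g(2) = mex{} = 0
g(3) = mex{} = 0
g(4) = mex{} = 0
g(5) = mex{0} = 1
g(6) = mex{0} = 1
g(7) = mex{0} = 1
g(8) = mex{0} = 1
g(9) = mex{0} = 1
g(10) = mex{0,1} = 2
g(11) = mex{0,1} = 2
So g(11) = 2.

2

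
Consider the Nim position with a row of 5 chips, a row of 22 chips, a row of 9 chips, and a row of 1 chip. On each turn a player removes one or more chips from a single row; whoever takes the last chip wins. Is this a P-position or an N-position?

Compute the nim-sum pairwise:
5 ⊕ 22 = 19
19 ⊕ 9 = 26
26 ⊕ 1 = 27
The nim-sum is 27 ≠ 0, so this is an N-position: the player to move can win.

N-position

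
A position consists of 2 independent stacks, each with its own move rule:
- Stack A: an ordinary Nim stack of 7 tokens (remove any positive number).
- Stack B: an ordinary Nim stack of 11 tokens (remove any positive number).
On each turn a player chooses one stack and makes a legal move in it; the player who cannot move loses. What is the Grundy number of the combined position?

12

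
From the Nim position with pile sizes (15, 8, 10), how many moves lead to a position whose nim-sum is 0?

3

Compute the nim-sum pairwise:
15 ^ 8 = 7
7 ^ 10 = 13
The overall nim-sum is X = 13. A pile of size p has a winning move iff p XOR X < p (reduce it to p XOR X).
  15: 15 XOR 13 = 2 < 15 — winning move (to 2).
  8: 8 XOR 13 = 5 < 8 — winning move (to 5).
  10: 10 XOR 13 = 7 < 10 — winning move (to 7).
That gives 3 winning moves.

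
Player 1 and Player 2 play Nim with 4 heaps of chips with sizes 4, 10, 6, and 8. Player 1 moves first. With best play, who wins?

Player 2 wins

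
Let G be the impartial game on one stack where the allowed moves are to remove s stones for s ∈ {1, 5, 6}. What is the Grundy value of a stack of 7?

3

Build the Grundy sequence with g(k) = mex{g(k−s) : s ∈ {1, 5, 6}, s ≤ k}:
g(0) = mex{} = 0
g(1) = mex{0} = 1
g(2) = mex{1} = 0
g(3) = mex{0} = 1
g(4) = mex{1} = 0
g(5) = mex{0} = 1
g(6) = mex{0,1} = 2
g(7) = mex{0,1,2} = 3
So g(7) = 3.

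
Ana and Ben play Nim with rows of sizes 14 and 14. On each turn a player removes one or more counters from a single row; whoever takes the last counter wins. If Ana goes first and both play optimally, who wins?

Compute the nim-sum pairwise:
14 ^ 14 = 0
The nim-sum is 0, so this is a P-position: the player to move is in a losing position under optimal play; Ana is about to move from it and so loses — Ben wins.

Ben wins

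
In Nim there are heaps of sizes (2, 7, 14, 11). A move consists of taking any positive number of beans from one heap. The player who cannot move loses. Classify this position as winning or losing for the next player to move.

Losing position

Compute the nim-sum pairwise:
2 ⊕ 7 = 5
5 ⊕ 14 = 11
11 ⊕ 11 = 0
The nim-sum is 0, so this is a P-position: the player to move is in a losing position under optimal play.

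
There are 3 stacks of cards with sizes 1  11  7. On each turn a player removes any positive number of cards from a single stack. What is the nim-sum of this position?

Bitwise XOR of the heap sizes:
  0001  (1)
  1011  (11)
  0111  (7)
  ----
  1101  (13)

13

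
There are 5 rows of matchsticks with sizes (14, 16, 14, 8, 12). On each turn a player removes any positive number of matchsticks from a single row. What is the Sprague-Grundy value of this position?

20

Compute the nim-sum pairwise:
14 ^ 16 = 30
30 ^ 14 = 16
16 ^ 8 = 24
24 ^ 12 = 20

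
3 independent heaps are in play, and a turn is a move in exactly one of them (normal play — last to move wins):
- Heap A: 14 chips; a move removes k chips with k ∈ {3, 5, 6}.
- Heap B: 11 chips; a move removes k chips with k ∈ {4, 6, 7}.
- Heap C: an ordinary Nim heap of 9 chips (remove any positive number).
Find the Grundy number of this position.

8

Grundy values for heap A (subtraction set {3, 5, 6}):
k:     0  1  2  3  4  5  6  7  8  9 10 11 12 13 14
g(k):  0  0  0  1  1  1  2  2  2  0  0  0  1  1  1
So g(14) = 1.
Build the Grundy sequence for heap B with g(k) = mex{g(k−s) : s ∈ {4, 6, 7}, s ≤ k}:
g(0) = mex{} = 0
g(1) = mex{} = 0
g(2) = mex{} = 0
g(3) = mex{} = 0
g(4) = mex{0} = 1
g(5) = mex{0} = 1
g(6) = mex{0} = 1
g(7) = mex{0} = 1
g(8) = mex{0,1} = 2
g(9) = mex{0,1} = 2
g(10) = mex{0,1} = 2
g(11) = mex{1} = 0
So g(11) = 0.
Heap C is a plain Nim heap of size 9, so its Grundy value is 9.
By the Sprague-Grundy theorem, the Grundy value of a sum of independent games is the XOR of the component values.
Combined value = 1 XOR 0 XOR 9 = 8.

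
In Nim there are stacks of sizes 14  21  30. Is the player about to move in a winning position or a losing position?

Bitwise XOR of the heap sizes:
  01110  (14)
  10101  (21)
  11110  (30)
  -----
  00101  (5)
The nim-sum is 5 ≠ 0, so this is an N-position: the player to move can win.

Winning position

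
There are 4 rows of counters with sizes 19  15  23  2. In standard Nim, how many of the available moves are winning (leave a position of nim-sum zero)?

1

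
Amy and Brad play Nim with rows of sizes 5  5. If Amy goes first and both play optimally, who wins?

Compute the nim-sum pairwise:
5 XOR 5 = 0
The nim-sum is 0, so this is a P-position: the player to move is in a losing position under optimal play; Amy is about to move from it and so loses — Brad wins.

Brad wins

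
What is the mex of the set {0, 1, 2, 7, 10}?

The values 0, 1, 2 are all present; 3 is the first non-negative integer missing from the set.

3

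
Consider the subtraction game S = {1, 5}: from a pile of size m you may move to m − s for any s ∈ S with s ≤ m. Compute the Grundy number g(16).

Grundy values for subtraction set {1, 5}:
k:     0  1  2  3  4  5  6  7  8  9 10 11 12 13 14 15 16
g(k):  0  1  0  1  0  1  0  1  0  1  0  1  0  1  0  1  0
So g(16) = 0.

0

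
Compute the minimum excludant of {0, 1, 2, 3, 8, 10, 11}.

4

The values 0, 1, 2, 3 are all present; 4 is the first non-negative integer missing from the set.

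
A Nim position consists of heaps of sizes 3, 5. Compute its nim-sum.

Nim-sum: 3 ⊕ 5 = 6.

6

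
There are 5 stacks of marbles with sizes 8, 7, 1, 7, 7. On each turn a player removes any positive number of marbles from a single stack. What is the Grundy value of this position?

14

Bitwise XOR of the heap sizes:
  1000  (8)
  0111  (7)
  0001  (1)
  0111  (7)
  0111  (7)
  ----
  1110  (14)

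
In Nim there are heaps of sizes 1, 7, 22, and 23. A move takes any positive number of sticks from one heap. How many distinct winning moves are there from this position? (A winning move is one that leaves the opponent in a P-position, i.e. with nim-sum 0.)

3

Nim-sum: 1 ⊕ 7 ⊕ 22 ⊕ 23 = 7.
The overall nim-sum is X = 7. A heap of size p has a winning move iff p XOR X < p (reduce it to p XOR X).
  1: 1 XOR 7 = 6 ≥ 1 — no move.
  7: 7 XOR 7 = 0 < 7 — winning move (to 0).
  22: 22 XOR 7 = 17 < 22 — winning move (to 17).
  23: 23 XOR 7 = 16 < 23 — winning move (to 16).
That gives 3 winning moves.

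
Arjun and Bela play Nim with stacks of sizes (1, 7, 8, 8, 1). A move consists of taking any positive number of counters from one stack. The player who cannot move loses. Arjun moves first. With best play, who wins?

Arjun wins

Nim-sum: 1 ⊕ 7 ⊕ 8 ⊕ 8 ⊕ 1 = 7.
The nim-sum is 7 ≠ 0, so this is an N-position: the player to move can win; Arjun has a winning move.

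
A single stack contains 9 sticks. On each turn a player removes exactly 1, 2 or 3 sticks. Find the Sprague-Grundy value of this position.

Grundy values for subtraction set {1, 2, 3}:
g(0) = mex{} = 0
g(1) = mex{0} = 1
g(2) = mex{0,1} = 2
g(3) = mex{0,1,2} = 3
g(4) = mex{1,2,3} = 0
g(5) = mex{0,2,3} = 1
g(6) = mex{0,1,3} = 2
g(7) = mex{0,1,2} = 3
g(8) = mex{1,2,3} = 0
g(9) = mex{0,2,3} = 1
So g(9) = 1.

1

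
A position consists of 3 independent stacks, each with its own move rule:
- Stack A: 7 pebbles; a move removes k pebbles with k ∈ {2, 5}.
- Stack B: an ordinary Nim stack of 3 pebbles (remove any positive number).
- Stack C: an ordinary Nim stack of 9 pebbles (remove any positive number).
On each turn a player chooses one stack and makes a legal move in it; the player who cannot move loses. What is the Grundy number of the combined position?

10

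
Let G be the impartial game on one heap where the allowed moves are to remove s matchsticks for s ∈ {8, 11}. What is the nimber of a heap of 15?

1

Build the Grundy sequence with g(k) = mex{g(k−s) : s ∈ {8, 11}, s ≤ k}:
k:     0  1  2  3  4  5  6  7  8  9 10 11 12 13 14 15
g(k):  0  0  0  0  0  0  0  0  1  1  1  1  1  1  1  1
So g(15) = 1.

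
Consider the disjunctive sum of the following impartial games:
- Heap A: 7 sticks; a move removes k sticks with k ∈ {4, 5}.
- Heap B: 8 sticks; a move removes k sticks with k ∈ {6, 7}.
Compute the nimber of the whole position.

0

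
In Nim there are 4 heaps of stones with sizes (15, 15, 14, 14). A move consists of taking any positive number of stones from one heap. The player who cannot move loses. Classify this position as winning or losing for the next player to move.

Losing position

Write each in binary and XOR column by column:
  1111  (15)
  1111  (15)
  1110  (14)
  1110  (14)
  ----
  0000  (0)
The nim-sum is 0, so this is a P-position: the player to move is in a losing position under optimal play.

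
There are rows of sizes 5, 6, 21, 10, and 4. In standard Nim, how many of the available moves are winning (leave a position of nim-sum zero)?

1

Bitwise XOR of the heap sizes:
  00101  (5)
  00110  (6)
  10101  (21)
  01010  (10)
  00100  (4)
  -----
  11000  (24)
The overall nim-sum is X = 24. A row of size p has a winning move iff p XOR X < p (reduce it to p XOR X).
  5: 5 XOR 24 = 29 ≥ 5 — no move.
  6: 6 XOR 24 = 30 ≥ 6 — no move.
  21: 21 XOR 24 = 13 < 21 — winning move (to 13).
  10: 10 XOR 24 = 18 ≥ 10 — no move.
  4: 4 XOR 24 = 28 ≥ 4 — no move.
That gives 1 winning move.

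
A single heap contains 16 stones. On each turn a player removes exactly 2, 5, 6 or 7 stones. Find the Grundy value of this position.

0

Build the Grundy sequence with g(k) = mex{g(k−s) : s ∈ {2, 5, 6, 7}, s ≤ k}:
k:     0  1  2  3  4  5  6  7  8  9 10 11 12 13 14 15 16
g(k):  0  0  1  1  0  2  1  3  2  2  3  3  0  0  1  1  0
So g(16) = 0.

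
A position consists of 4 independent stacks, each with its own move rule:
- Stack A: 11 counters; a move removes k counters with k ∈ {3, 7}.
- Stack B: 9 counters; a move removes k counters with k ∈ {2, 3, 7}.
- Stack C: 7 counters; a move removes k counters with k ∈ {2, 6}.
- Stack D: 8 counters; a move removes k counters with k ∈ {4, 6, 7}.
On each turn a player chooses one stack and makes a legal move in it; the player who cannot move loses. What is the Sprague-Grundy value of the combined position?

1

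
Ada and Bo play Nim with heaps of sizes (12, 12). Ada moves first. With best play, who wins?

In binary:
  1100  (12)
  1100  (12)
  ----
  0000  (0)
The nim-sum is 0, so this is a P-position: the player to move is in a losing position under optimal play; Ada is about to move from it and so loses — Bo wins.

Bo wins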